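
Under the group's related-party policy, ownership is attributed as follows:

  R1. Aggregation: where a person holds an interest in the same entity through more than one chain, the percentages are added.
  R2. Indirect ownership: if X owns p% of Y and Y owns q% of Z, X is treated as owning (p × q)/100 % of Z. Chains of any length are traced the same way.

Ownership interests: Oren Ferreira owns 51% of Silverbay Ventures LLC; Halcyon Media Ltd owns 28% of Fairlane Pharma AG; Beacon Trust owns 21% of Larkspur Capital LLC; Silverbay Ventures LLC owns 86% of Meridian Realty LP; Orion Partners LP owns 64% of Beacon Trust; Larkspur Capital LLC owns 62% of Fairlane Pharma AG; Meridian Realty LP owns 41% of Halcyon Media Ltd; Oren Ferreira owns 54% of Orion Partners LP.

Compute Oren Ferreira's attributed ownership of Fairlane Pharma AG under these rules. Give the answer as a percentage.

9.53484%

Chain via Silverbay Ventures LLC → Meridian Realty LP → Halcyon Media Ltd (R2): 51% × 86% × 41% × 28% = 5.035128% of Fairlane Pharma AG.
Chain via Orion Partners LP → Beacon Trust → Larkspur Capital LLC (R2): 54% × 64% × 21% × 62% = 4.499712% of Fairlane Pharma AG.
Aggregating (R1): 5.035128% + 4.499712% = 9.53484%.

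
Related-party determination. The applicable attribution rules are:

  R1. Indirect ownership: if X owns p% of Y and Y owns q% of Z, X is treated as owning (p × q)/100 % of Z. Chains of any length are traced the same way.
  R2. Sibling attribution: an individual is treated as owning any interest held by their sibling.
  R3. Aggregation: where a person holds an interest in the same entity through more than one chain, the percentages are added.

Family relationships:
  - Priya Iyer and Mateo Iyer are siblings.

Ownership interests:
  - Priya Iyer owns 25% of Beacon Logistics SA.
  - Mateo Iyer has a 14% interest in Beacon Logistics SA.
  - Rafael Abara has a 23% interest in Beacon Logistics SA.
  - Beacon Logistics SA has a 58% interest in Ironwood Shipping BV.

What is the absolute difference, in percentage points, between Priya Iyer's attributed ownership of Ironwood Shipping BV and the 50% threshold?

By sibling attribution (R2), Priya Iyer is treated as also owning Mateo Iyer's interest in Beacon Logistics SA, giving 25% + 14% = 39%.
Chain via Beacon Logistics SA (R1): 39% × 58% = 22.62% of Ironwood Shipping BV.
22.62% falls short of the 50% threshold by 27.38 percentage points.

27.38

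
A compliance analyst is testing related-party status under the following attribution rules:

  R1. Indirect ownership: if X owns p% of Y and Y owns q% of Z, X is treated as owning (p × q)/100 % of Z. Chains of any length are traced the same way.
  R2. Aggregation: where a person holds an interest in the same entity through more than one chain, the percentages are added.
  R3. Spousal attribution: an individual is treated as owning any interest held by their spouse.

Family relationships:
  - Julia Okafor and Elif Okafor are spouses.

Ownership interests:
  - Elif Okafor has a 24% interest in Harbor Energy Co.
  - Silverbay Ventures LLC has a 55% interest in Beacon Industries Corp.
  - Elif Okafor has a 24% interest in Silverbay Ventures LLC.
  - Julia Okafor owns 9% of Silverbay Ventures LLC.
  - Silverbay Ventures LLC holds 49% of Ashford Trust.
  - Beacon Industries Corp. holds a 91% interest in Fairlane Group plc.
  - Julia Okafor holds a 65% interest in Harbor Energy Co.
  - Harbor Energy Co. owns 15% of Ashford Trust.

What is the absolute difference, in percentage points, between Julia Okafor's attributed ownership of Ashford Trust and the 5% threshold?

24.52

By spousal attribution (R3), Julia Okafor is treated as also owning Elif Okafor's interest in Harbor Energy Co, giving 65% + 24% = 89%.
By spousal attribution (R3), Julia Okafor is treated as also owning Elif Okafor's interest in Silverbay Ventures LLC, giving 9% + 24% = 33%.
Chain via Harbor Energy Co. (R1): 89% × 15% = 13.35% of Ashford Trust.
Chain via Silverbay Ventures LLC (R1): 33% × 49% = 16.17% of Ashford Trust.
Aggregating (R2): 13.35% + 16.17% = 29.52%.
29.52% exceeds the 5% threshold by 24.52 percentage points.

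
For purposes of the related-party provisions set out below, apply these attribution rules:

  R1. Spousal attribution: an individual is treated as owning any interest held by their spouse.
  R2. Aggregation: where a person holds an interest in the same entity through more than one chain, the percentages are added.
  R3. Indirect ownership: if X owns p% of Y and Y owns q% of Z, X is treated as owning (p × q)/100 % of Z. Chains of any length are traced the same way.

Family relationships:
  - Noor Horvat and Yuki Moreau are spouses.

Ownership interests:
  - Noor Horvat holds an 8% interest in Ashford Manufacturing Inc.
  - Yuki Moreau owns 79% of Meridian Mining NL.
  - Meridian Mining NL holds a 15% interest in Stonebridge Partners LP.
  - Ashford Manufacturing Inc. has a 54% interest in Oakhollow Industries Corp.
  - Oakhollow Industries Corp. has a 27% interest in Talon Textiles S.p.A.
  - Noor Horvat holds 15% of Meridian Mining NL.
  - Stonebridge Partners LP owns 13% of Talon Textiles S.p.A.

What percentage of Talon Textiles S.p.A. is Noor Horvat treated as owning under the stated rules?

By spousal attribution (R1), Noor Horvat is treated as also owning Yuki Moreau's interest in Meridian Mining NL, giving 15% + 79% = 94%.
Chain via Meridian Mining NL → Stonebridge Partners LP (R3): 94% × 15% × 13% = 1.833% of Talon Textiles S.p.A.
Chain via Ashford Manufacturing Inc. → Oakhollow Industries Corp. (R3): 8% × 54% × 27% = 1.1664% of Talon Textiles S.p.A.
Aggregating (R2): 1.833% + 1.1664% = 2.9994%.

2.9994%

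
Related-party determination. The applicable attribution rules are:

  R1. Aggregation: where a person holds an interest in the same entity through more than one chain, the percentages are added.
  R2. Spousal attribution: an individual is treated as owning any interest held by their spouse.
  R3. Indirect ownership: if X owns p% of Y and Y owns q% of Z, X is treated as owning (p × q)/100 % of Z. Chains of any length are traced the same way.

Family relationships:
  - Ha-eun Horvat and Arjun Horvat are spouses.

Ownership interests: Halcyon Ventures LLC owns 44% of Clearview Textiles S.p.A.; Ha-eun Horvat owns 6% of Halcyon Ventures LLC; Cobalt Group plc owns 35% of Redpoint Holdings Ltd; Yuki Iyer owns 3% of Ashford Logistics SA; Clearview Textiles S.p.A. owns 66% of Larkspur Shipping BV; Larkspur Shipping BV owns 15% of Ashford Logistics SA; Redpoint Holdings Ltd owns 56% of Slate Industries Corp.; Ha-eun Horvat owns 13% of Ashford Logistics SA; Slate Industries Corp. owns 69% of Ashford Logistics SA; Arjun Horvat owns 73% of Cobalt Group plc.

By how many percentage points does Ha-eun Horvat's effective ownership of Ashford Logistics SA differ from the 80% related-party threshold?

By spousal attribution (R2), Ha-eun Horvat is treated as owning Arjun Horvat's 73% interest in Cobalt Group plc.
Chain via Halcyon Ventures LLC → Clearview Textiles S.p.A. → Larkspur Shipping BV (R3): 6% × 44% × 66% × 15% = 0.26136% of Ashford Logistics SA.
Direct interest in Ashford Logistics SA: 13%.
Chain via Cobalt Group plc → Redpoint Holdings Ltd → Slate Industries Corp. (R3): 73% × 35% × 56% × 69% = 9.87252% of Ashford Logistics SA.
Aggregating (R1): 0.26136% + 13% + 9.87252% = 23.13388%.
23.13388% falls short of the 80% threshold by 56.86612 percentage points.

56.86612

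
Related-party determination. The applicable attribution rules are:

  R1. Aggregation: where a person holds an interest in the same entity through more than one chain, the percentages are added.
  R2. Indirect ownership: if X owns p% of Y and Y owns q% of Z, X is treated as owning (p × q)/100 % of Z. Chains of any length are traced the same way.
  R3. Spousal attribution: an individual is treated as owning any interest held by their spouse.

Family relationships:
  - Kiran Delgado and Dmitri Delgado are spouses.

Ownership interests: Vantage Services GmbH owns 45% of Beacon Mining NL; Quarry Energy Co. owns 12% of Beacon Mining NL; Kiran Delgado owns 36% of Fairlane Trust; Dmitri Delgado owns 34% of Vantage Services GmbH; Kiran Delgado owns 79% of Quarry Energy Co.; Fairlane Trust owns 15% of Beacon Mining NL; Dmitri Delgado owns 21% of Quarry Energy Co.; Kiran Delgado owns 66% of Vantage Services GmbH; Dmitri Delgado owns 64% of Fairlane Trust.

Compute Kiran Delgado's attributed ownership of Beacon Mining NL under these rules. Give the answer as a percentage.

By spousal attribution (R3), Kiran Delgado is treated as also owning Dmitri Delgado's interest in Vantage Services GmbH, giving 66% + 34% = 100%.
By spousal attribution (R3), Kiran Delgado is treated as also owning Dmitri Delgado's interest in Fairlane Trust, giving 36% + 64% = 100%.
By spousal attribution (R3), Kiran Delgado is treated as also owning Dmitri Delgado's interest in Quarry Energy Co, giving 79% + 21% = 100%.
Chain via Vantage Services GmbH (R2): 100% × 45% = 45% of Beacon Mining NL.
Chain via Fairlane Trust (R2): 100% × 15% = 15% of Beacon Mining NL.
Chain via Quarry Energy Co. (R2): 100% × 12% = 12% of Beacon Mining NL.
Aggregating (R1): 45% + 15% + 12% = 72%.

72%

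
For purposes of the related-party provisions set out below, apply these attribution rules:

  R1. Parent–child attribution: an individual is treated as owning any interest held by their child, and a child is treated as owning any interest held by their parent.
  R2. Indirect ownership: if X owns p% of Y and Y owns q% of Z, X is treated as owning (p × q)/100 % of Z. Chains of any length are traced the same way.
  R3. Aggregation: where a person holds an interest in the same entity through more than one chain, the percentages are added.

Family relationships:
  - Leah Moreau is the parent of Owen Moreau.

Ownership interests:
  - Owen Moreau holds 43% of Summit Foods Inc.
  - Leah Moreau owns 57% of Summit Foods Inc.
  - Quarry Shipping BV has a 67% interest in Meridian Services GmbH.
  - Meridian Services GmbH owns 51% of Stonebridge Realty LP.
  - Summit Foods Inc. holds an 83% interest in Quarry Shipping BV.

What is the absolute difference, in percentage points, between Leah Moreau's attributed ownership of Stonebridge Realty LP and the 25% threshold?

3.3611

By parent–child attribution (R1), Leah Moreau is treated as also owning Owen Moreau's interest in Summit Foods Inc, giving 57% + 43% = 100%.
Chain via Summit Foods Inc. → Quarry Shipping BV → Meridian Services GmbH (R2): 100% × 83% × 67% × 51% = 28.3611% of Stonebridge Realty LP.
28.3611% exceeds the 25% threshold by 3.3611 percentage points.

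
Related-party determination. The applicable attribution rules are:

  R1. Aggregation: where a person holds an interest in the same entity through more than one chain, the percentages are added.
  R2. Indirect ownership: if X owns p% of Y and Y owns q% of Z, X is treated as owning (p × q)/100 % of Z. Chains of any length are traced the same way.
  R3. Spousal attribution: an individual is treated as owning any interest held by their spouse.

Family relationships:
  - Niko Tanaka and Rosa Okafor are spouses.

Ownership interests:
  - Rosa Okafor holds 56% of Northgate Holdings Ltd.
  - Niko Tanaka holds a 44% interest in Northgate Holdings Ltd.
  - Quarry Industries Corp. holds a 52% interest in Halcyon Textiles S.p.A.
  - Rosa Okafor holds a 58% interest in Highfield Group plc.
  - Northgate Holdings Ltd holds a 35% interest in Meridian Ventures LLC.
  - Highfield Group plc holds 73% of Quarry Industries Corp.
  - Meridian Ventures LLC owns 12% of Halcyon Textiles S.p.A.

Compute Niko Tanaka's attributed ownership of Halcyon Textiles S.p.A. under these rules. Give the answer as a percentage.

26.2168%

By spousal attribution (R3), Niko Tanaka is treated as also owning Rosa Okafor's interest in Northgate Holdings Ltd, giving 44% + 56% = 100%.
By spousal attribution (R3), Niko Tanaka is treated as owning Rosa Okafor's 58% interest in Highfield Group plc.
Chain via Northgate Holdings Ltd → Meridian Ventures LLC (R2): 100% × 35% × 12% = 4.2% of Halcyon Textiles S.p.A.
Chain via Highfield Group plc → Quarry Industries Corp. (R2): 58% × 73% × 52% = 22.0168% of Halcyon Textiles S.p.A.
Aggregating (R1): 4.2% + 22.0168% = 26.2168%.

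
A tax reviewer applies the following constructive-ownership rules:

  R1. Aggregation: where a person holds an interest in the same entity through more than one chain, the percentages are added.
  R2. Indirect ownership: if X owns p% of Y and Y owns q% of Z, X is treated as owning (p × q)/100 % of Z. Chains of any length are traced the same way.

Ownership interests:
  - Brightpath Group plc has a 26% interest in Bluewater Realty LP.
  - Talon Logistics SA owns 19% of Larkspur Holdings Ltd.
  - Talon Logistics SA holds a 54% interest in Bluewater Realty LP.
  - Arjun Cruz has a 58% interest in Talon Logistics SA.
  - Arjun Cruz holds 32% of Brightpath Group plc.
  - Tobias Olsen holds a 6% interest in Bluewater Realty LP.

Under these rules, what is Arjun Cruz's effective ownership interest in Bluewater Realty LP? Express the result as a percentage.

39.64%

Chain via Brightpath Group plc (R2): 32% × 26% = 8.32% of Bluewater Realty LP.
Chain via Talon Logistics SA (R2): 58% × 54% = 31.32% of Bluewater Realty LP.
Aggregating (R1): 8.32% + 31.32% = 39.64%.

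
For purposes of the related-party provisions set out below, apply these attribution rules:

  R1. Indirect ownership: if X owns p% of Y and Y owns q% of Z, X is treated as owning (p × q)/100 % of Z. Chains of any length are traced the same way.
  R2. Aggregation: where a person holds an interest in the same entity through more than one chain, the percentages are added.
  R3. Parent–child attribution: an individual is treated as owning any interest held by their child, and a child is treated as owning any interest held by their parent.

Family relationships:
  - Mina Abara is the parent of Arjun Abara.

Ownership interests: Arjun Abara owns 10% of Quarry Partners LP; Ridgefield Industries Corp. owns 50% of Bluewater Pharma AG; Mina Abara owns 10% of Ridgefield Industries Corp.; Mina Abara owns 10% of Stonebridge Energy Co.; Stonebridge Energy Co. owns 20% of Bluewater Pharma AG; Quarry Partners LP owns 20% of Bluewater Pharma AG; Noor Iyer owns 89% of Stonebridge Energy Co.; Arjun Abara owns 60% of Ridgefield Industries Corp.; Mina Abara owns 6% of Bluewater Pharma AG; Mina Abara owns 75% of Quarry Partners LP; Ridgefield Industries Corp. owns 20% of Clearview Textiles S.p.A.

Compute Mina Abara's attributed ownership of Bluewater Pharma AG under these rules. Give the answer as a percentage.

60%

By parent–child attribution (R3), Mina Abara is treated as also owning Arjun Abara's interest in Quarry Partners LP, giving 75% + 10% = 85%.
By parent–child attribution (R3), Mina Abara is treated as also owning Arjun Abara's interest in Ridgefield Industries Corp, giving 10% + 60% = 70%.
Chain via Stonebridge Energy Co. (R1): 10% × 20% = 2% of Bluewater Pharma AG.
Chain via Quarry Partners LP (R1): 85% × 20% = 17% of Bluewater Pharma AG.
Chain via Ridgefield Industries Corp. (R1): 70% × 50% = 35% of Bluewater Pharma AG.
Direct interest in Bluewater Pharma AG: 6%.
Aggregating (R2): 2% + 17% + 35% + 6% = 60%.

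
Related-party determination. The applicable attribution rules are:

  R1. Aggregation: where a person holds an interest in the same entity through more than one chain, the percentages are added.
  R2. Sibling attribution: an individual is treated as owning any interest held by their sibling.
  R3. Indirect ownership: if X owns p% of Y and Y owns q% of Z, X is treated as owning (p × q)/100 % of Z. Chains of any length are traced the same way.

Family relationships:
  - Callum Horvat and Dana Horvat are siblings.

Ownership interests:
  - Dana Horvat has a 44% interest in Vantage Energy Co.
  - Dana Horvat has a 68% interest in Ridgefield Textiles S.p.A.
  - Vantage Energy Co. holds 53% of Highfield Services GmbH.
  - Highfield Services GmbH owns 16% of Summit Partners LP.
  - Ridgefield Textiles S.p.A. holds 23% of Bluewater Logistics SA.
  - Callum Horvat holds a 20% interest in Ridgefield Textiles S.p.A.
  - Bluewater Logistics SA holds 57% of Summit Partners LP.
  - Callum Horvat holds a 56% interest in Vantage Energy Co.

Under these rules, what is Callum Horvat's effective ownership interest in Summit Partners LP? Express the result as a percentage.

20.0168%

By sibling attribution (R2), Callum Horvat is treated as also owning Dana Horvat's interest in Vantage Energy Co, giving 56% + 44% = 100%.
By sibling attribution (R2), Callum Horvat is treated as also owning Dana Horvat's interest in Ridgefield Textiles S.p.A, giving 20% + 68% = 88%.
Chain via Vantage Energy Co. → Highfield Services GmbH (R3): 100% × 53% × 16% = 8.48% of Summit Partners LP.
Chain via Ridgefield Textiles S.p.A. → Bluewater Logistics SA (R3): 88% × 23% × 57% = 11.5368% of Summit Partners LP.
Aggregating (R1): 8.48% + 11.5368% = 20.0168%.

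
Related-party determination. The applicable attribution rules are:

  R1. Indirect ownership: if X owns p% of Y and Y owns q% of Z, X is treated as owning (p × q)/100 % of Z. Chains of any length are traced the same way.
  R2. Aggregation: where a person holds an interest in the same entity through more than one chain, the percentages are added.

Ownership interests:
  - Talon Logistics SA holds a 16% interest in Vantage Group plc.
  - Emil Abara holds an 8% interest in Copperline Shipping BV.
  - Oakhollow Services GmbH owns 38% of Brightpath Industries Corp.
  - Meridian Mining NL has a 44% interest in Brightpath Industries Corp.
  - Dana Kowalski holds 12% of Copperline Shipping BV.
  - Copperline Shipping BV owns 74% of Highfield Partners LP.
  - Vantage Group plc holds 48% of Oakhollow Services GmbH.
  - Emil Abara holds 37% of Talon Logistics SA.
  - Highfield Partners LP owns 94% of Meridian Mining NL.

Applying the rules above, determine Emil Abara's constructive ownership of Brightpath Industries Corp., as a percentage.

Chain via Copperline Shipping BV → Highfield Partners LP → Meridian Mining NL (R1): 8% × 74% × 94% × 44% = 2.448512% of Brightpath Industries Corp.
Chain via Talon Logistics SA → Vantage Group plc → Oakhollow Services GmbH (R1): 37% × 16% × 48% × 38% = 1.079808% of Brightpath Industries Corp.
Aggregating (R2): 2.448512% + 1.079808% = 3.52832%.

3.52832%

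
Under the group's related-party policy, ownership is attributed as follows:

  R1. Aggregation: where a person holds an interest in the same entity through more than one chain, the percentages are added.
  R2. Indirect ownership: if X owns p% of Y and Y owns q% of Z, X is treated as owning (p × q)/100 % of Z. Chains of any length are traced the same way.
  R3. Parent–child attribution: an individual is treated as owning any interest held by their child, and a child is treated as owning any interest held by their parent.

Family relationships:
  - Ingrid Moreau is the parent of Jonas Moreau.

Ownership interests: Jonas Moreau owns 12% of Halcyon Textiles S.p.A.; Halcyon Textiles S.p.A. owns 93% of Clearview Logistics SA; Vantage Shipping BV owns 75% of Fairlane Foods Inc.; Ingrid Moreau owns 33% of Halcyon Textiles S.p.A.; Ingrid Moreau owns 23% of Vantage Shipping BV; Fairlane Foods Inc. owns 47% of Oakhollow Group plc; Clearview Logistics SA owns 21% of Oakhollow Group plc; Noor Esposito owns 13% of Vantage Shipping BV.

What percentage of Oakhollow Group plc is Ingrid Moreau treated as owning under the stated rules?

By parent–child attribution (R3), Ingrid Moreau is treated as also owning Jonas Moreau's interest in Halcyon Textiles S.p.A, giving 33% + 12% = 45%.
Chain via Vantage Shipping BV → Fairlane Foods Inc. (R2): 23% × 75% × 47% = 8.1075% of Oakhollow Group plc.
Chain via Halcyon Textiles S.p.A. → Clearview Logistics SA (R2): 45% × 93% × 21% = 8.7885% of Oakhollow Group plc.
Aggregating (R1): 8.1075% + 8.7885% = 16.896%.

16.896%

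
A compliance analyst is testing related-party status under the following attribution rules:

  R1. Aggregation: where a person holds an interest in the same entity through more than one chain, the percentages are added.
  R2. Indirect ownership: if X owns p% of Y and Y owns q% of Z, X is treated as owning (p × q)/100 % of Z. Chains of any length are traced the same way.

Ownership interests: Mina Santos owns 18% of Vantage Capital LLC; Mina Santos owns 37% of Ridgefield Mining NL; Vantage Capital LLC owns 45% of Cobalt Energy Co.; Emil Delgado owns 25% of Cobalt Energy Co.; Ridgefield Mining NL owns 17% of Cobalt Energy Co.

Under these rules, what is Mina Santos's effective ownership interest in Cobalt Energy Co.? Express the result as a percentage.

14.39%

Chain via Vantage Capital LLC (R2): 18% × 45% = 8.1% of Cobalt Energy Co.
Chain via Ridgefield Mining NL (R2): 37% × 17% = 6.29% of Cobalt Energy Co.
Aggregating (R1): 8.1% + 6.29% = 14.39%.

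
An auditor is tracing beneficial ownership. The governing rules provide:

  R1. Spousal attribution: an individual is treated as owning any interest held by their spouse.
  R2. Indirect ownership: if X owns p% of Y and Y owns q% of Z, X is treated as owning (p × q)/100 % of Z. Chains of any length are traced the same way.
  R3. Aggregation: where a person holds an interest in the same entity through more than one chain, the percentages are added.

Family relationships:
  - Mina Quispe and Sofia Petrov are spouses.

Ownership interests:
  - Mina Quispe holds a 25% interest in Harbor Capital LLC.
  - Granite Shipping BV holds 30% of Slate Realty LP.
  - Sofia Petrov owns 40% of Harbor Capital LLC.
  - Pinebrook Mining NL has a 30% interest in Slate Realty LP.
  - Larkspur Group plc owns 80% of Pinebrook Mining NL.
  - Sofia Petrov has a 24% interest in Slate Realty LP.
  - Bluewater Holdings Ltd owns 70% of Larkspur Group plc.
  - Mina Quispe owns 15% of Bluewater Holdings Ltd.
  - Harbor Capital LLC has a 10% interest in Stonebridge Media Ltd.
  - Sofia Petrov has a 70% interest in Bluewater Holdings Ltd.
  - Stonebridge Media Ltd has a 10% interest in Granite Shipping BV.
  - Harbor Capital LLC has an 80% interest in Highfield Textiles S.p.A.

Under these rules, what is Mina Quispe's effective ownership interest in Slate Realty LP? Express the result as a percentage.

By spousal attribution (R1), Mina Quispe is treated as also owning Sofia Petrov's interest in Harbor Capital LLC, giving 25% + 40% = 65%.
By spousal attribution (R1), Mina Quispe is treated as also owning Sofia Petrov's interest in Bluewater Holdings Ltd, giving 15% + 70% = 85%.
By spousal attribution (R1), Mina Quispe is treated as owning Sofia Petrov's 24% interest in Slate Realty LP.
Chain via Harbor Capital LLC → Stonebridge Media Ltd → Granite Shipping BV (R2): 65% × 10% × 10% × 30% = 0.195% of Slate Realty LP.
Chain via Bluewater Holdings Ltd → Larkspur Group plc → Pinebrook Mining NL (R2): 85% × 70% × 80% × 30% = 14.28% of Slate Realty LP.
Direct interest in Slate Realty LP: 24%.
Aggregating (R3): 0.195% + 14.28% + 24% = 38.475%.

38.475%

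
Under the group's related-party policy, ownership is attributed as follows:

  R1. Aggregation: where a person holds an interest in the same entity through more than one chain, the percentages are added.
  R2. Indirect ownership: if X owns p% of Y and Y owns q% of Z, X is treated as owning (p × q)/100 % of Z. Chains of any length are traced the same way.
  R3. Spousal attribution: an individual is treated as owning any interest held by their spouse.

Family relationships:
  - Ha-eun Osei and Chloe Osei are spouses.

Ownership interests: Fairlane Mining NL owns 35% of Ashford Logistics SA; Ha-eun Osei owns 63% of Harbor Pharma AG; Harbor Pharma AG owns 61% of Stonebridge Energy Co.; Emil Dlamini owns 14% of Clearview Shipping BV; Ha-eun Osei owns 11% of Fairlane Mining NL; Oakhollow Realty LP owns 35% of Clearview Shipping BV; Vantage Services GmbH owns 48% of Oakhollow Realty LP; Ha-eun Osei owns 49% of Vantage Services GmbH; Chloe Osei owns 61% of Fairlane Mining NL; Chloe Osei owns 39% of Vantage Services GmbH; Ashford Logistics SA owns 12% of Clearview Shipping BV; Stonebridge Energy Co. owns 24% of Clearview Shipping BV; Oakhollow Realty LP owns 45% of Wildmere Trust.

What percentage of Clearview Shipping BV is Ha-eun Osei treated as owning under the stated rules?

27.0312%

By spousal attribution (R3), Ha-eun Osei is treated as also owning Chloe Osei's interest in Fairlane Mining NL, giving 11% + 61% = 72%.
By spousal attribution (R3), Ha-eun Osei is treated as also owning Chloe Osei's interest in Vantage Services GmbH, giving 49% + 39% = 88%.
Chain via Fairlane Mining NL → Ashford Logistics SA (R2): 72% × 35% × 12% = 3.024% of Clearview Shipping BV.
Chain via Harbor Pharma AG → Stonebridge Energy Co. (R2): 63% × 61% × 24% = 9.2232% of Clearview Shipping BV.
Chain via Vantage Services GmbH → Oakhollow Realty LP (R2): 88% × 48% × 35% = 14.784% of Clearview Shipping BV.
Aggregating (R1): 3.024% + 9.2232% + 14.784% = 27.0312%.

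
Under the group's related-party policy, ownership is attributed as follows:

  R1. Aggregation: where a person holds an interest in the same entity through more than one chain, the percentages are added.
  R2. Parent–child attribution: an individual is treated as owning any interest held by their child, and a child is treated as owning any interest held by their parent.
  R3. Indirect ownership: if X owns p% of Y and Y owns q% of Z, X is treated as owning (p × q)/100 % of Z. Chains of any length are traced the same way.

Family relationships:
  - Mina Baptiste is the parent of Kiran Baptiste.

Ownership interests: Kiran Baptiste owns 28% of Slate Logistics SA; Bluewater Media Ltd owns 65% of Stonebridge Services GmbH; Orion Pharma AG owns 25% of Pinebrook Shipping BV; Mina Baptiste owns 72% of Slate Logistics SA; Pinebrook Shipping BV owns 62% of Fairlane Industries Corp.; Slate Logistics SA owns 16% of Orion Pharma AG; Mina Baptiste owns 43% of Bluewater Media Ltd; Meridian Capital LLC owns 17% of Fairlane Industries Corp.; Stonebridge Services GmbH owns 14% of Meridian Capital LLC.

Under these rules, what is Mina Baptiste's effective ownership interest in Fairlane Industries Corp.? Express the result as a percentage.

3.14521%

By parent–child attribution (R2), Mina Baptiste is treated as also owning Kiran Baptiste's interest in Slate Logistics SA, giving 72% + 28% = 100%.
Chain via Slate Logistics SA → Orion Pharma AG → Pinebrook Shipping BV (R3): 100% × 16% × 25% × 62% = 2.48% of Fairlane Industries Corp.
Chain via Bluewater Media Ltd → Stonebridge Services GmbH → Meridian Capital LLC (R3): 43% × 65% × 14% × 17% = 0.66521% of Fairlane Industries Corp.
Aggregating (R1): 2.48% + 0.66521% = 3.14521%.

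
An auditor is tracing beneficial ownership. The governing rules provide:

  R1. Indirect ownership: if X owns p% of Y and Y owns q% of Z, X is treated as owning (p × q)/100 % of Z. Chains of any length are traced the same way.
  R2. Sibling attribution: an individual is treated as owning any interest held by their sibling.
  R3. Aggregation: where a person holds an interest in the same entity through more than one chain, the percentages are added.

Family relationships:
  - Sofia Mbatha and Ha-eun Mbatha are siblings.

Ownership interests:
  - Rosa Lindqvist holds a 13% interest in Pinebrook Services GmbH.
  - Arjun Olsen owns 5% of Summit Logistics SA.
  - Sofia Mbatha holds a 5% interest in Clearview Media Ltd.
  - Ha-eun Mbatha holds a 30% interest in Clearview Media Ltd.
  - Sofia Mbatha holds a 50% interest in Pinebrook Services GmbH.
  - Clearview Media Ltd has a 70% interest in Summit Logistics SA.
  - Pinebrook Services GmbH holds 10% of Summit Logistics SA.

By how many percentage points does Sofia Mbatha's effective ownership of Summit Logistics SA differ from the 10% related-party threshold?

19.5

By sibling attribution (R2), Sofia Mbatha is treated as also owning Ha-eun Mbatha's interest in Clearview Media Ltd, giving 5% + 30% = 35%.
Chain via Pinebrook Services GmbH (R1): 50% × 10% = 5% of Summit Logistics SA.
Chain via Clearview Media Ltd (R1): 35% × 70% = 24.5% of Summit Logistics SA.
Aggregating (R3): 5% + 24.5% = 29.5%.
29.5% exceeds the 10% threshold by 19.5 percentage points.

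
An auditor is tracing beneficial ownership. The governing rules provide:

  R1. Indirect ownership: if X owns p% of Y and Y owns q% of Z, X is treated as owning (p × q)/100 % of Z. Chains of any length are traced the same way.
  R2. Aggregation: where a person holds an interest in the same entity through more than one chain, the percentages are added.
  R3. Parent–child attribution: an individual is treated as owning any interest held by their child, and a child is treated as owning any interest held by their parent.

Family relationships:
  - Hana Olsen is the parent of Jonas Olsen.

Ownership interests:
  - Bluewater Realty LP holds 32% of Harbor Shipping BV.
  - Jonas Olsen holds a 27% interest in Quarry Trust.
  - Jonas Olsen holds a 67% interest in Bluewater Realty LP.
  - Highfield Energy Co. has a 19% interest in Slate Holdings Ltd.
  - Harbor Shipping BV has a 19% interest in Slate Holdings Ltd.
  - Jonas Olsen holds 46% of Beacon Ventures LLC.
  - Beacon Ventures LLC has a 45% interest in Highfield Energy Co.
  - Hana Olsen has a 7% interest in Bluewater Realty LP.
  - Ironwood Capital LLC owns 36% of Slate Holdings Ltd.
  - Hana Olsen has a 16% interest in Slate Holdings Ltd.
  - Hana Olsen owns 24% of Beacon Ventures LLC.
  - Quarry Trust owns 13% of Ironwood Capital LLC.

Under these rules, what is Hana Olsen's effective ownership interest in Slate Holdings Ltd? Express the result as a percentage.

27.7478%

By parent–child attribution (R3), Hana Olsen is treated as also owning Jonas Olsen's interest in Bluewater Realty LP, giving 7% + 67% = 74%.
By parent–child attribution (R3), Hana Olsen is treated as also owning Jonas Olsen's interest in Beacon Ventures LLC, giving 24% + 46% = 70%.
By parent–child attribution (R3), Hana Olsen is treated as owning Jonas Olsen's 27% interest in Quarry Trust.
Chain via Bluewater Realty LP → Harbor Shipping BV (R1): 74% × 32% × 19% = 4.4992% of Slate Holdings Ltd.
Chain via Beacon Ventures LLC → Highfield Energy Co. (R1): 70% × 45% × 19% = 5.985% of Slate Holdings Ltd.
Direct interest in Slate Holdings Ltd: 16%.
Chain via Quarry Trust → Ironwood Capital LLC (R1): 27% × 13% × 36% = 1.2636% of Slate Holdings Ltd.
Aggregating (R2): 4.4992% + 5.985% + 16% + 1.2636% = 27.7478%.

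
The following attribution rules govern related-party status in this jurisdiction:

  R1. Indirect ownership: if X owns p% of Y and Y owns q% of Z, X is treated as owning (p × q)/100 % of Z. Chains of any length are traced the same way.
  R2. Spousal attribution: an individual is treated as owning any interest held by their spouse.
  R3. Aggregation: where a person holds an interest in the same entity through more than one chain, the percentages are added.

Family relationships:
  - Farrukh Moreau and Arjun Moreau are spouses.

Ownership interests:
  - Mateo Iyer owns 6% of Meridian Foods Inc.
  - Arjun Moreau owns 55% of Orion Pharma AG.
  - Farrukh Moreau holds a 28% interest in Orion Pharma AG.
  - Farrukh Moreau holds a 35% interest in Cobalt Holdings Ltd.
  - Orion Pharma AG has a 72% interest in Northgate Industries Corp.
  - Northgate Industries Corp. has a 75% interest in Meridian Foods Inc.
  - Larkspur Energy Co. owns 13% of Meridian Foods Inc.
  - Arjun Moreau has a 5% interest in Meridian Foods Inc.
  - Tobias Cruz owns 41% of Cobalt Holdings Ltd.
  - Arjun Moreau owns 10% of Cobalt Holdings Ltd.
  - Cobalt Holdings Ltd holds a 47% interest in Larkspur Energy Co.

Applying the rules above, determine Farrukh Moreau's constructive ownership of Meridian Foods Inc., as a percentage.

52.5695%

By spousal attribution (R2), Farrukh Moreau is treated as also owning Arjun Moreau's interest in Orion Pharma AG, giving 28% + 55% = 83%.
By spousal attribution (R2), Farrukh Moreau is treated as also owning Arjun Moreau's interest in Cobalt Holdings Ltd, giving 35% + 10% = 45%.
By spousal attribution (R2), Farrukh Moreau is treated as owning Arjun Moreau's 5% interest in Meridian Foods Inc.
Chain via Orion Pharma AG → Northgate Industries Corp. (R1): 83% × 72% × 75% = 44.82% of Meridian Foods Inc.
Chain via Cobalt Holdings Ltd → Larkspur Energy Co. (R1): 45% × 47% × 13% = 2.7495% of Meridian Foods Inc.
Direct interest in Meridian Foods Inc: 5%.
Aggregating (R3): 44.82% + 2.7495% + 5% = 52.5695%.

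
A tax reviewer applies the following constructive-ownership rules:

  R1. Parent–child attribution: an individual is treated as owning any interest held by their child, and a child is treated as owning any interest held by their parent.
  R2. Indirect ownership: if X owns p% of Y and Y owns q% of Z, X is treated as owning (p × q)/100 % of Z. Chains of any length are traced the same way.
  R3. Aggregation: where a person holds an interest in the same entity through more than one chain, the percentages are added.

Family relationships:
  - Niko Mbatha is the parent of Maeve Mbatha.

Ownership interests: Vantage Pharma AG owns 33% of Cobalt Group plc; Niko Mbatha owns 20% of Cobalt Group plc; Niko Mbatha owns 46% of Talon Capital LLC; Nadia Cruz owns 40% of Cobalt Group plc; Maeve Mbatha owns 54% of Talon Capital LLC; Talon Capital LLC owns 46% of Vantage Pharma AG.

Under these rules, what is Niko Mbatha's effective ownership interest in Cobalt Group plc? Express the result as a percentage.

By parent–child attribution (R1), Niko Mbatha is treated as also owning Maeve Mbatha's interest in Talon Capital LLC, giving 46% + 54% = 100%.
Chain via Talon Capital LLC → Vantage Pharma AG (R2): 100% × 46% × 33% = 15.18% of Cobalt Group plc.
Direct interest in Cobalt Group plc: 20%.
Aggregating (R3): 15.18% + 20% = 35.18%.

35.18%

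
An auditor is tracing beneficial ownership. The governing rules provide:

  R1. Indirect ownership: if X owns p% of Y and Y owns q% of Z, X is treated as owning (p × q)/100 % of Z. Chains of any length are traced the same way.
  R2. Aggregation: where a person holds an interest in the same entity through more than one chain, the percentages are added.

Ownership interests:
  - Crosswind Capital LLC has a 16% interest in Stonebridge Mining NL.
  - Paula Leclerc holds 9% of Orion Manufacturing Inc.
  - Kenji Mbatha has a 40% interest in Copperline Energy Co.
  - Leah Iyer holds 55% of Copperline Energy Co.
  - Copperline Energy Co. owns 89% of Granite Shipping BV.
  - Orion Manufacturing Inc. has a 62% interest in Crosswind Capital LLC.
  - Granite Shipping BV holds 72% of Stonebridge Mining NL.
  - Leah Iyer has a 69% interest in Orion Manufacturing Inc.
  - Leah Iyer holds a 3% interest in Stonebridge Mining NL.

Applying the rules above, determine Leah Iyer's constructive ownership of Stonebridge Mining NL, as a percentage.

45.0888%

Chain via Copperline Energy Co. → Granite Shipping BV (R1): 55% × 89% × 72% = 35.244% of Stonebridge Mining NL.
Chain via Orion Manufacturing Inc. → Crosswind Capital LLC (R1): 69% × 62% × 16% = 6.8448% of Stonebridge Mining NL.
Direct interest in Stonebridge Mining NL: 3%.
Aggregating (R2): 35.244% + 6.8448% + 3% = 45.0888%.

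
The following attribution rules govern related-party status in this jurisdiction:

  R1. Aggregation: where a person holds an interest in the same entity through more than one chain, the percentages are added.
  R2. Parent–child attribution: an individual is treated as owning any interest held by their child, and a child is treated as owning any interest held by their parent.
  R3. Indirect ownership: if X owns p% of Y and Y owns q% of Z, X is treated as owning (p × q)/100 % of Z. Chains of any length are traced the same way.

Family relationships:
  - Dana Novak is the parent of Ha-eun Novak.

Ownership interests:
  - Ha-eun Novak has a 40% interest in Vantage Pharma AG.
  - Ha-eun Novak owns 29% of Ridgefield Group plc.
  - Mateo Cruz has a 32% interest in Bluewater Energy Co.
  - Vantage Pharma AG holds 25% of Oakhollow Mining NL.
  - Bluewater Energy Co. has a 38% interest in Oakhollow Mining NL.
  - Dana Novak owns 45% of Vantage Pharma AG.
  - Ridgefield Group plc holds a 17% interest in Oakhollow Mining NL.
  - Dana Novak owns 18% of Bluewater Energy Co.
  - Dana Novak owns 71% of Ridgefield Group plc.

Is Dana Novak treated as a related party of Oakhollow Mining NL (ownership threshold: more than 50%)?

By parent–child attribution (R2), Dana Novak is treated as also owning Ha-eun Novak's interest in Vantage Pharma AG, giving 45% + 40% = 85%.
By parent–child attribution (R2), Dana Novak is treated as also owning Ha-eun Novak's interest in Ridgefield Group plc, giving 71% + 29% = 100%.
Chain via Bluewater Energy Co. (R3): 18% × 38% = 6.84% of Oakhollow Mining NL.
Chain via Vantage Pharma AG (R3): 85% × 25% = 21.25% of Oakhollow Mining NL.
Chain via Ridgefield Group plc (R3): 100% × 17% = 17% of Oakhollow Mining NL.
Aggregating (R1): 6.84% + 21.25% + 17% = 45.09%.
45.09% does not exceed the 50% threshold, so Dana is not a related party to Oakhollow Mining NL.

No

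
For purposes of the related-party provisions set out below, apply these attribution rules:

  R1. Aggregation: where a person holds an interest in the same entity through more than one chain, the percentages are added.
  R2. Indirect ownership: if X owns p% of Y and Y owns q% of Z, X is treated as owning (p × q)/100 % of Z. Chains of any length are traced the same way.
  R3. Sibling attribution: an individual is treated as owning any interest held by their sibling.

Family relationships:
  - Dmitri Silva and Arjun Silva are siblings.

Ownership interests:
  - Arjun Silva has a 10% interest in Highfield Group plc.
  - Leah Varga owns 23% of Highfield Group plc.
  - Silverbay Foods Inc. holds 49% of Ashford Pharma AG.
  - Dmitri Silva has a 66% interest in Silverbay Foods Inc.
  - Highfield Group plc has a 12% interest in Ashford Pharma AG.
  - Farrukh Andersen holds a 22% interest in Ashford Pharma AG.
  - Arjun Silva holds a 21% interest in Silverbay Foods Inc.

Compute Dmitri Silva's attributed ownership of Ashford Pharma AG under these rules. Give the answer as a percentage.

43.83%

By sibling attribution (R3), Dmitri Silva is treated as also owning Arjun Silva's interest in Silverbay Foods Inc, giving 66% + 21% = 87%.
By sibling attribution (R3), Dmitri Silva is treated as owning Arjun Silva's 10% interest in Highfield Group plc.
Chain via Silverbay Foods Inc. (R2): 87% × 49% = 42.63% of Ashford Pharma AG.
Chain via Highfield Group plc (R2): 10% × 12% = 1.2% of Ashford Pharma AG.
Aggregating (R1): 42.63% + 1.2% = 43.83%.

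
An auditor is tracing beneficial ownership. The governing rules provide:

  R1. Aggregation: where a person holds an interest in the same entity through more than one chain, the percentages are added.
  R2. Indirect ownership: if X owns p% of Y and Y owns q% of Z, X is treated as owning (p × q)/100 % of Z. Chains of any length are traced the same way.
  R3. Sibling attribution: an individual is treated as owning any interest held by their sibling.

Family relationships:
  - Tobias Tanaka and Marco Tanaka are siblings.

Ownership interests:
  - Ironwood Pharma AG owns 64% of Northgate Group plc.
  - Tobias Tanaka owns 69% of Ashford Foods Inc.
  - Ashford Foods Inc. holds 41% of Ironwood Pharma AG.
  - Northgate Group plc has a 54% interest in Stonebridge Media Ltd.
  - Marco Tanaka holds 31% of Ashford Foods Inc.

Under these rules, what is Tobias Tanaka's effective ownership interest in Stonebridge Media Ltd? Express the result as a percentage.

By sibling attribution (R3), Tobias Tanaka is treated as also owning Marco Tanaka's interest in Ashford Foods Inc, giving 69% + 31% = 100%.
Chain via Ashford Foods Inc. → Ironwood Pharma AG → Northgate Group plc (R2): 100% × 41% × 64% × 54% = 14.1696% of Stonebridge Media Ltd.

14.1696%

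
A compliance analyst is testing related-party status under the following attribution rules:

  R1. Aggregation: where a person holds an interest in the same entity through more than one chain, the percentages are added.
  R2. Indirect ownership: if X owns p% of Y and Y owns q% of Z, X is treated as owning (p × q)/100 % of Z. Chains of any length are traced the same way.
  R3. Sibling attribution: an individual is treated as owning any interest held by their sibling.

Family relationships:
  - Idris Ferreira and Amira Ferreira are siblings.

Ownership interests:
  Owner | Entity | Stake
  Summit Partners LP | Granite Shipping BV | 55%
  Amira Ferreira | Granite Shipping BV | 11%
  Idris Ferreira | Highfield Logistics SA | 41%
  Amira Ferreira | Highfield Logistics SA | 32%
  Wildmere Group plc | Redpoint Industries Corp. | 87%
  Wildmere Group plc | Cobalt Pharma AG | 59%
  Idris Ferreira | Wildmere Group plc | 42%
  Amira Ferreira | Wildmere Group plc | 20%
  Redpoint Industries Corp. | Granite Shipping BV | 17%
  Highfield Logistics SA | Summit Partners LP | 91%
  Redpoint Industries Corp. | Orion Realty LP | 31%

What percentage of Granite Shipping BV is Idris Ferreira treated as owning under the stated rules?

By sibling attribution (R3), Idris Ferreira is treated as also owning Amira Ferreira's interest in Wildmere Group plc, giving 42% + 20% = 62%.
By sibling attribution (R3), Idris Ferreira is treated as also owning Amira Ferreira's interest in Highfield Logistics SA, giving 41% + 32% = 73%.
By sibling attribution (R3), Idris Ferreira is treated as owning Amira Ferreira's 11% interest in Granite Shipping BV.
Chain via Wildmere Group plc → Redpoint Industries Corp. (R2): 62% × 87% × 17% = 9.1698% of Granite Shipping BV.
Chain via Highfield Logistics SA → Summit Partners LP (R2): 73% × 91% × 55% = 36.5365% of Granite Shipping BV.
Direct interest in Granite Shipping BV: 11%.
Aggregating (R1): 9.1698% + 36.5365% + 11% = 56.7063%.

56.7063%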